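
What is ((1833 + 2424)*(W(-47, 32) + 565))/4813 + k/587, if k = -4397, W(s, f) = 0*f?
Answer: 1390692574/2825231 ≈ 492.24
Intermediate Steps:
W(s, f) = 0
((1833 + 2424)*(W(-47, 32) + 565))/4813 + k/587 = ((1833 + 2424)*(0 + 565))/4813 - 4397/587 = (4257*565)*(1/4813) - 4397*1/587 = 2405205*(1/4813) - 4397/587 = 2405205/4813 - 4397/587 = 1390692574/2825231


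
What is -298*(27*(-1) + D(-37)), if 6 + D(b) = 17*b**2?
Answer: -6925520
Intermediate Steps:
D(b) = -6 + 17*b**2
-298*(27*(-1) + D(-37)) = -298*(27*(-1) + (-6 + 17*(-37)**2)) = -298*(-27 + (-6 + 17*1369)) = -298*(-27 + (-6 + 23273)) = -298*(-27 + 23267) = -298*23240 = -6925520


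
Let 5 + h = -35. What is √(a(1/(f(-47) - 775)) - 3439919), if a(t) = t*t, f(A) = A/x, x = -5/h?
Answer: I*√4557208131118/1151 ≈ 1854.7*I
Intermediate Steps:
h = -40 (h = -5 - 35 = -40)
x = ⅛ (x = -5/(-40) = -5*(-1/40) = ⅛ ≈ 0.12500)
f(A) = 8*A (f(A) = A/(⅛) = A*8 = 8*A)
a(t) = t²
√(a(1/(f(-47) - 775)) - 3439919) = √((1/(8*(-47) - 775))² - 3439919) = √((1/(-376 - 775))² - 3439919) = √((1/(-1151))² - 3439919) = √((-1/1151)² - 3439919) = √(1/1324801 - 3439919) = √(-4557208131118/1324801) = I*√4557208131118/1151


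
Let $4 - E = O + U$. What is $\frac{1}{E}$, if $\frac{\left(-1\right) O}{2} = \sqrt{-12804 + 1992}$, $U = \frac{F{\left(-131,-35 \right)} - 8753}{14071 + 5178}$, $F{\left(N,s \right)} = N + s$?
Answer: $\frac{1653777835}{16031803382473} - \frac{1482096004 i \sqrt{2703}}{16031803382473} \approx 0.00010316 - 0.0048064 i$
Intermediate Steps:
$U = - \frac{8919}{19249}$ ($U = \frac{\left(-131 - 35\right) - 8753}{14071 + 5178} = \frac{-166 - 8753}{19249} = \left(-8919\right) \frac{1}{19249} = - \frac{8919}{19249} \approx -0.46335$)
$O = - 4 i \sqrt{2703}$ ($O = - 2 \sqrt{-12804 + 1992} = - 2 \sqrt{-10812} = - 2 \cdot 2 i \sqrt{2703} = - 4 i \sqrt{2703} \approx - 207.96 i$)
$E = \frac{85915}{19249} + 4 i \sqrt{2703}$ ($E = 4 - \left(- 4 i \sqrt{2703} - \frac{8919}{19249}\right) = 4 - \left(- \frac{8919}{19249} - 4 i \sqrt{2703}\right) = 4 + \left(\frac{8919}{19249} + 4 i \sqrt{2703}\right) = \frac{85915}{19249} + 4 i \sqrt{2703} \approx 4.4633 + 207.96 i$)
$\frac{1}{E} = \frac{1}{\frac{85915}{19249} + 4 i \sqrt{2703}}$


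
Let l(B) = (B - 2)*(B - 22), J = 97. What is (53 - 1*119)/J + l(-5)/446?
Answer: -11103/43262 ≈ -0.25665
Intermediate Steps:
l(B) = (-22 + B)*(-2 + B) (l(B) = (-2 + B)*(-22 + B) = (-22 + B)*(-2 + B))
(53 - 1*119)/J + l(-5)/446 = (53 - 1*119)/97 + (44 + (-5)² - 24*(-5))/446 = (53 - 119)*(1/97) + (44 + 25 + 120)*(1/446) = -66*1/97 + 189*(1/446) = -66/97 + 189/446 = -11103/43262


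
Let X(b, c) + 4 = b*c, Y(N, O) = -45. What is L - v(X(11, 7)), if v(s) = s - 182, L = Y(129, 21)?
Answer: 64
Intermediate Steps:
L = -45
X(b, c) = -4 + b*c
v(s) = -182 + s
L - v(X(11, 7)) = -45 - (-182 + (-4 + 11*7)) = -45 - (-182 + (-4 + 77)) = -45 - (-182 + 73) = -45 - 1*(-109) = -45 + 109 = 64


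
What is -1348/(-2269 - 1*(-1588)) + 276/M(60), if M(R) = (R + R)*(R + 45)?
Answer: 159007/79450 ≈ 2.0013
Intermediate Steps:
M(R) = 2*R*(45 + R) (M(R) = (2*R)*(45 + R) = 2*R*(45 + R))
-1348/(-2269 - 1*(-1588)) + 276/M(60) = -1348/(-2269 - 1*(-1588)) + 276/((2*60*(45 + 60))) = -1348/(-2269 + 1588) + 276/((2*60*105)) = -1348/(-681) + 276/12600 = -1348*(-1/681) + 276*(1/12600) = 1348/681 + 23/1050 = 159007/79450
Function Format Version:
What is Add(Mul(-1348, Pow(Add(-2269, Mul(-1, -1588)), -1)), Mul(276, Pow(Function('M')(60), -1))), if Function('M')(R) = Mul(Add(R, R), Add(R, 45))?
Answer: Rational(159007, 79450) ≈ 2.0013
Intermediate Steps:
Function('M')(R) = Mul(2, R, Add(45, R)) (Function('M')(R) = Mul(Mul(2, R), Add(45, R)) = Mul(2, R, Add(45, R)))
Add(Mul(-1348, Pow(Add(-2269, Mul(-1, -1588)), -1)), Mul(276, Pow(Function('M')(60), -1))) = Add(Mul(-1348, Pow(Add(-2269, Mul(-1, -1588)), -1)), Mul(276, Pow(Mul(2, 60, Add(45, 60)), -1))) = Add(Mul(-1348, Pow(Add(-2269, 1588), -1)), Mul(276, Pow(Mul(2, 60, 105), -1))) = Add(Mul(-1348, Pow(-681, -1)), Mul(276, Pow(12600, -1))) = Add(Mul(-1348, Rational(-1, 681)), Mul(276, Rational(1, 12600))) = Add(Rational(1348, 681), Rational(23, 1050)) = Rational(159007, 79450)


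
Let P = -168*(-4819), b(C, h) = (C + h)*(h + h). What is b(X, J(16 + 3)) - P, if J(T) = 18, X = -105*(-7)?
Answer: -782484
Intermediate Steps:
X = 735
b(C, h) = 2*h*(C + h) (b(C, h) = (C + h)*(2*h) = 2*h*(C + h))
P = 809592
b(X, J(16 + 3)) - P = 2*18*(735 + 18) - 1*809592 = 2*18*753 - 809592 = 27108 - 809592 = -782484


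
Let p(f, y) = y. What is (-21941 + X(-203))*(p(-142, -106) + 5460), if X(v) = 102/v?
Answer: -23847385250/203 ≈ -1.1747e+8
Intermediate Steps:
(-21941 + X(-203))*(p(-142, -106) + 5460) = (-21941 + 102/(-203))*(-106 + 5460) = (-21941 + 102*(-1/203))*5354 = (-21941 - 102/203)*5354 = -4454125/203*5354 = -23847385250/203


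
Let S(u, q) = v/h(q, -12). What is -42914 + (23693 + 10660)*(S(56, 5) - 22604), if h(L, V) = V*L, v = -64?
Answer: -3882607414/5 ≈ -7.7652e+8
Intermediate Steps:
h(L, V) = L*V
S(u, q) = 16/(3*q) (S(u, q) = -64*(-1/(12*q)) = -(-16)/(3*q) = 16/(3*q))
-42914 + (23693 + 10660)*(S(56, 5) - 22604) = -42914 + (23693 + 10660)*((16/3)/5 - 22604) = -42914 + 34353*((16/3)*(⅕) - 22604) = -42914 + 34353*(16/15 - 22604) = -42914 + 34353*(-339044/15) = -42914 - 3882392844/5 = -3882607414/5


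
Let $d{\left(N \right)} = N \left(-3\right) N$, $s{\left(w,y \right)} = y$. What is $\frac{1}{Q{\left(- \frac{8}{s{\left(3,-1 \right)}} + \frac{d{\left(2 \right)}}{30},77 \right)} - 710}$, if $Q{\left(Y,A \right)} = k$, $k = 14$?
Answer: $- \frac{1}{696} \approx -0.0014368$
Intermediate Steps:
$d{\left(N \right)} = - 3 N^{2}$ ($d{\left(N \right)} = - 3 N N = - 3 N^{2}$)
$Q{\left(Y,A \right)} = 14$
$\frac{1}{Q{\left(- \frac{8}{s{\left(3,-1 \right)}} + \frac{d{\left(2 \right)}}{30},77 \right)} - 710} = \frac{1}{14 - 710} = \frac{1}{-696} = - \frac{1}{696}$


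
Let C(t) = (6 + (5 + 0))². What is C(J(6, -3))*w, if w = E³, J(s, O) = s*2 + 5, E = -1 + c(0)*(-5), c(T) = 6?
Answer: -3604711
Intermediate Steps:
E = -31 (E = -1 + 6*(-5) = -1 - 30 = -31)
J(s, O) = 5 + 2*s (J(s, O) = 2*s + 5 = 5 + 2*s)
w = -29791 (w = (-31)³ = -29791)
C(t) = 121 (C(t) = (6 + 5)² = 11² = 121)
C(J(6, -3))*w = 121*(-29791) = -3604711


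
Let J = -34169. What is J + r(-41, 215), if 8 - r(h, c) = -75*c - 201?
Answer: -17835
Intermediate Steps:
r(h, c) = 209 + 75*c (r(h, c) = 8 - (-75*c - 201) = 8 - (-201 - 75*c) = 8 + (201 + 75*c) = 209 + 75*c)
J + r(-41, 215) = -34169 + (209 + 75*215) = -34169 + (209 + 16125) = -34169 + 16334 = -17835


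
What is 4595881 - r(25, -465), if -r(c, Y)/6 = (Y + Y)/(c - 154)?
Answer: 197624743/43 ≈ 4.5959e+6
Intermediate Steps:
r(c, Y) = -12*Y/(-154 + c) (r(c, Y) = -6*(Y + Y)/(c - 154) = -6*2*Y/(-154 + c) = -12*Y/(-154 + c))
4595881 - r(25, -465) = 4595881 - (-12)*(-465)/(-154 + 25) = 4595881 - (-12)*(-465)/(-129) = 4595881 - (-12)*(-465)*(-1)/129 = 4595881 - 1*(-1860/43) = 4595881 + 1860/43 = 197624743/43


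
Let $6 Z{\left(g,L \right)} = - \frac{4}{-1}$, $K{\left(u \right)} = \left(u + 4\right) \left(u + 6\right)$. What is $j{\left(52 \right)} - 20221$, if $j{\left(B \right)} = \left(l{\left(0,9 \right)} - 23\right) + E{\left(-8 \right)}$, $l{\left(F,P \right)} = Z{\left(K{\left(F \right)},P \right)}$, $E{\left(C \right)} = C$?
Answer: $- \frac{60754}{3} \approx -20251.0$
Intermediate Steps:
$K{\left(u \right)} = \left(4 + u\right) \left(6 + u\right)$
$Z{\left(g,L \right)} = \frac{2}{3}$ ($Z{\left(g,L \right)} = \frac{\left(-4\right) \frac{1}{-1}}{6} = \frac{\left(-4\right) \left(-1\right)}{6} = \frac{1}{6} \cdot 4 = \frac{2}{3}$)
$l{\left(F,P \right)} = \frac{2}{3}$
$j{\left(B \right)} = - \frac{91}{3}$ ($j{\left(B \right)} = \left(\frac{2}{3} - 23\right) - 8 = - \frac{67}{3} - 8 = - \frac{91}{3}$)
$j{\left(52 \right)} - 20221 = - \frac{91}{3} - 20221 = - \frac{60754}{3}$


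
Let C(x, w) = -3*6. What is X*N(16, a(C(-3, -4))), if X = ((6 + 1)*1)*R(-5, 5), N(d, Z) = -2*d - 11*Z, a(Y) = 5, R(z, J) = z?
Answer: 3045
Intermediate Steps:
C(x, w) = -18
N(d, Z) = -11*Z - 2*d
X = -35 (X = ((6 + 1)*1)*(-5) = (7*1)*(-5) = 7*(-5) = -35)
X*N(16, a(C(-3, -4))) = -35*(-11*5 - 2*16) = -35*(-55 - 32) = -35*(-87) = 3045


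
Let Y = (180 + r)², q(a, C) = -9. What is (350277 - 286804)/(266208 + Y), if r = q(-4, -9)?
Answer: 63473/295449 ≈ 0.21484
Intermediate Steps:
r = -9
Y = 29241 (Y = (180 - 9)² = 171² = 29241)
(350277 - 286804)/(266208 + Y) = (350277 - 286804)/(266208 + 29241) = 63473/295449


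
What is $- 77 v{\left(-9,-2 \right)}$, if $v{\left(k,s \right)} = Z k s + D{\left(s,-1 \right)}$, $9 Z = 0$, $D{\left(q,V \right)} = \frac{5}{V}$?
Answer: $385$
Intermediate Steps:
$Z = 0$ ($Z = \frac{1}{9} \cdot 0 = 0$)
$v{\left(k,s \right)} = -5$ ($v{\left(k,s \right)} = 0 k s + \frac{5}{-1} = 0 s + 5 \left(-1\right) = 0 - 5 = -5$)
$- 77 v{\left(-9,-2 \right)} = \left(-77\right) \left(-5\right) = 385$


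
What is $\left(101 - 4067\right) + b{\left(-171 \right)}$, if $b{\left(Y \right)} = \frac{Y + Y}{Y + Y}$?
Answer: $-3965$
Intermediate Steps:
$b{\left(Y \right)} = 1$ ($b{\left(Y \right)} = \frac{2 Y}{2 Y} = 2 Y \frac{1}{2 Y} = 1$)
$\left(101 - 4067\right) + b{\left(-171 \right)} = \left(101 - 4067\right) + 1 = -3966 + 1 = -3965$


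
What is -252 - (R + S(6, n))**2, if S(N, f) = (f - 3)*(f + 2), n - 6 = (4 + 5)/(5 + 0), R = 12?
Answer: -2336076/625 ≈ -3737.7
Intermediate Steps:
n = 39/5 (n = 6 + (4 + 5)/(5 + 0) = 6 + 9/5 = 39/5 ≈ 7.8000)
S(N, f) = (-3 + f)*(2 + f)
-252 - (R + S(6, n))**2 = -252 - (12 + (-6 + (39/5)**2 - 1*39/5))**2 = -252 - (12 + (-6 + 1521/25 - 39/5))**2 = -252 - (12 + 1176/25)**2 = -252 - (1476/25)**2 = -252 - 1*2178576/625 = -252 - 2178576/625 = -2336076/625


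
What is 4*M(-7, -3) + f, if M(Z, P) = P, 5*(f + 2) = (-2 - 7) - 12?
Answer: -91/5 ≈ -18.200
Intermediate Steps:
f = -31/5 (f = -2 + ((-2 - 7) - 12)/5 = -2 + (-9 - 12)/5 = -2 + (⅕)*(-21) = -2 - 21/5 = -31/5 ≈ -6.2000)
4*M(-7, -3) + f = 4*(-3) - 31/5 = -12 - 31/5 = -91/5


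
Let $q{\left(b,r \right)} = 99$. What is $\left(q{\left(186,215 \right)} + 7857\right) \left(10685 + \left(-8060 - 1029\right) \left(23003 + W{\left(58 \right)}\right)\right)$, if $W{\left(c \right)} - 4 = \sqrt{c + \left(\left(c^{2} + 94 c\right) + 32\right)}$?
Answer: $-1663599106728 - 72312084 \sqrt{8906} \approx -1.6704 \cdot 10^{12}$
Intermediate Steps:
$W{\left(c \right)} = 4 + \sqrt{32 + c^{2} + 95 c}$ ($W{\left(c \right)} = 4 + \sqrt{c + \left(\left(c^{2} + 94 c\right) + 32\right)} = 4 + \sqrt{c + \left(32 + c^{2} + 94 c\right)} = 4 + \sqrt{32 + c^{2} + 95 c}$)
$\left(q{\left(186,215 \right)} + 7857\right) \left(10685 + \left(-8060 - 1029\right) \left(23003 + W{\left(58 \right)}\right)\right) = \left(99 + 7857\right) \left(10685 + \left(-8060 - 1029\right) \left(23003 + \left(4 + \sqrt{32 + 58^{2} + 95 \cdot 58}\right)\right)\right) = 7956 \left(10685 - 9089 \left(23003 + \left(4 + \sqrt{32 + 3364 + 5510}\right)\right)\right) = 7956 \left(10685 - 9089 \left(23003 + \left(4 + \sqrt{8906}\right)\right)\right) = 7956 \left(10685 - 9089 \left(23007 + \sqrt{8906}\right)\right) = 7956 \left(10685 - \left(209110623 + 9089 \sqrt{8906}\right)\right) = 7956 \left(-209099938 - 9089 \sqrt{8906}\right) = -1663599106728 - 72312084 \sqrt{8906}$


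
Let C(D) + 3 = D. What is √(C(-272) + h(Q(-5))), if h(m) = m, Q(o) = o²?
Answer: 5*I*√10 ≈ 15.811*I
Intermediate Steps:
C(D) = -3 + D
√(C(-272) + h(Q(-5))) = √((-3 - 272) + (-5)²) = √(-275 + 25) = √(-250) = 5*I*√10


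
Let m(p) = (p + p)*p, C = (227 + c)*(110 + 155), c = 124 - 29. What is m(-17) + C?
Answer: 85908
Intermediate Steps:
c = 95
C = 85330 (C = (227 + 95)*(110 + 155) = 322*265 = 85330)
m(p) = 2*p**2 (m(p) = (2*p)*p = 2*p**2)
m(-17) + C = 2*(-17)**2 + 85330 = 2*289 + 85330 = 578 + 85330 = 85908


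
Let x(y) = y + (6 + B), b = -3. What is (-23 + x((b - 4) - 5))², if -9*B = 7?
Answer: 71824/81 ≈ 886.72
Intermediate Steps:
B = -7/9 (B = -⅑*7 = -7/9 ≈ -0.77778)
x(y) = 47/9 + y (x(y) = y + (6 - 7/9) = y + 47/9 = 47/9 + y)
(-23 + x((b - 4) - 5))² = (-23 + (47/9 + ((-3 - 4) - 5)))² = (-23 + (47/9 + (-7 - 5)))² = (-23 + (47/9 - 12))² = (-23 - 61/9)² = (-268/9)² = 71824/81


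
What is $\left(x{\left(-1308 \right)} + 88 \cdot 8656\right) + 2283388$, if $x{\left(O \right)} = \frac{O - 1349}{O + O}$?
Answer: $\frac{7966026113}{2616} \approx 3.0451 \cdot 10^{6}$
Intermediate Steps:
$x{\left(O \right)} = \frac{-1349 + O}{2 O}$
$\left(x{\left(-1308 \right)} + 88 \cdot 8656\right) + 2283388 = \left(\frac{-1349 - 1308}{2 \left(-1308\right)} + 88 \cdot 8656\right) + 2283388 = \left(\frac{1}{2} \left(- \frac{1}{1308}\right) \left(-2657\right) + 761728\right) + 2283388 = \left(\frac{2657}{2616} + 761728\right) + 2283388 = \frac{1992683105}{2616} + 2283388 = \frac{7966026113}{2616}$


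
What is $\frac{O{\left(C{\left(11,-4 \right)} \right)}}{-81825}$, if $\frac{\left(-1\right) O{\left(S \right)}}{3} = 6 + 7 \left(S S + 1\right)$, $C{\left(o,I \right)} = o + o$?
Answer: $\frac{3401}{27275} \approx 0.12469$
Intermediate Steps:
$C{\left(o,I \right)} = 2 o$
$O{\left(S \right)} = -39 - 21 S^{2}$ ($O{\left(S \right)} = - 3 \left(6 + 7 \left(S S + 1\right)\right) = - 3 \left(6 + 7 \left(S^{2} + 1\right)\right) = - 3 \left(6 + 7 \left(1 + S^{2}\right)\right) = - 3 \left(6 + \left(7 + 7 S^{2}\right)\right) = - 3 \left(13 + 7 S^{2}\right) = -39 - 21 S^{2}$)
$\frac{O{\left(C{\left(11,-4 \right)} \right)}}{-81825} = \frac{-39 - 21 \left(2 \cdot 11\right)^{2}}{-81825} = \left(-39 - 21 \cdot 22^{2}\right) \left(- \frac{1}{81825}\right) = \left(-39 - 10164\right) \left(- \frac{1}{81825}\right) = \left(-10203\right) \left(- \frac{1}{81825}\right) = \frac{3401}{27275}$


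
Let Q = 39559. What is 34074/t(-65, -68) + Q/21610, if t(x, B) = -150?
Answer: -24346843/108050 ≈ -225.33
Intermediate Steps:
34074/t(-65, -68) + Q/21610 = 34074/(-150) + 39559/21610 = 34074*(-1/150) + 39559*(1/21610) = -5679/25 + 39559/21610 = -24346843/108050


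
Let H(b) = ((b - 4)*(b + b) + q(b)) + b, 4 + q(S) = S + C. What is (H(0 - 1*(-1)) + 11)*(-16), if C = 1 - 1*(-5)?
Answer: -144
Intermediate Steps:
C = 6 (C = 1 + 5 = 6)
q(S) = 2 + S (q(S) = -4 + (S + 6) = -4 + (6 + S) = 2 + S)
H(b) = 2 + 2*b + 2*b*(-4 + b) (H(b) = ((b - 4)*(b + b) + (2 + b)) + b = ((-4 + b)*(2*b) + (2 + b)) + b = (2*b*(-4 + b) + (2 + b)) + b = (2 + b + 2*b*(-4 + b)) + b = 2 + 2*b + 2*b*(-4 + b))
(H(0 - 1*(-1)) + 11)*(-16) = ((2 - 6*(0 - 1*(-1)) + 2*(0 - 1*(-1))²) + 11)*(-16) = ((2 - 6*(0 + 1) + 2*(0 + 1)²) + 11)*(-16) = ((2 - 6*1 + 2*1²) + 11)*(-16) = ((2 - 6 + 2*1) + 11)*(-16) = ((2 - 6 + 2) + 11)*(-16) = (-2 + 11)*(-16) = 9*(-16) = -144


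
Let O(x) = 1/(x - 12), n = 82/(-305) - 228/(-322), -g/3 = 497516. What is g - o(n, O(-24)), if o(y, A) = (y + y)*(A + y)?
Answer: -32390850544022212/21701709225 ≈ -1.4925e+6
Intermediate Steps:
g = -1492548 (g = -3*497516 = -1492548)
n = 21568/49105 (n = 82*(-1/305) - 228*(-1/322) = -82/305 + 114/161 = 21568/49105 ≈ 0.43922)
O(x) = 1/(-12 + x)
o(y, A) = 2*y*(A + y) (o(y, A) = (2*y)*(A + y) = 2*y*(A + y))
g - o(n, O(-24)) = -1492548 - 2*21568*(1/(-12 - 24) + 21568/49105)/49105 = -1492548 - 2*21568*(1/(-36) + 21568/49105)/49105 = -1492548 - 2*21568*(-1/36 + 21568/49105)/49105 = -1492548 - 2*21568*727343/(49105*1767780) = -1492548 - 1*7843666912/21701709225 = -1492548 - 7843666912/21701709225 = -32390850544022212/21701709225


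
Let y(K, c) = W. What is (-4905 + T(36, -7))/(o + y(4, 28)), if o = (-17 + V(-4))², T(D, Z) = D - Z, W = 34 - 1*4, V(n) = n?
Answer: -4862/471 ≈ -10.323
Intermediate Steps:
W = 30 (W = 34 - 4 = 30)
y(K, c) = 30
o = 441 (o = (-17 - 4)² = (-21)² = 441)
(-4905 + T(36, -7))/(o + y(4, 28)) = (-4905 + (36 - 1*(-7)))/(441 + 30) = (-4905 + (36 + 7))/471 = (-4905 + 43)*(1/471) = -4862*1/471 = -4862/471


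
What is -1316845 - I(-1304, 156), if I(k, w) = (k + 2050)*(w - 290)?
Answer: -1216881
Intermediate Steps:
I(k, w) = (-290 + w)*(2050 + k) (I(k, w) = (2050 + k)*(-290 + w) = (-290 + w)*(2050 + k))
-1316845 - I(-1304, 156) = -1316845 - (-594500 - 290*(-1304) + 2050*156 - 1304*156) = -1316845 - (-594500 + 378160 + 319800 - 203424) = -1316845 - 1*(-99964) = -1316845 + 99964 = -1216881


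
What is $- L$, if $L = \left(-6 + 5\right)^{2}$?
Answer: $-1$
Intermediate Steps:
$L = 1$ ($L = \left(-1\right)^{2} = 1$)
$- L = \left(-1\right) 1 = -1$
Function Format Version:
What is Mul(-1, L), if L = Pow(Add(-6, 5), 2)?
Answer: -1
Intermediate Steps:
L = 1 (L = Pow(-1, 2) = 1)
Mul(-1, L) = Mul(-1, 1) = -1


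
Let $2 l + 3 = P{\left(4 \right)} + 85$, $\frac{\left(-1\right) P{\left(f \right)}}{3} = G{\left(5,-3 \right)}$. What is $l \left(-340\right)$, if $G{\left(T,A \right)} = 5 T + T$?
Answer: $1360$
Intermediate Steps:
$G{\left(T,A \right)} = 6 T$
$P{\left(f \right)} = -90$ ($P{\left(f \right)} = - 3 \cdot 6 \cdot 5 = \left(-3\right) 30 = -90$)
$l = -4$ ($l = - \frac{3}{2} + \frac{-90 + 85}{2} = - \frac{3}{2} + \frac{1}{2} \left(-5\right) = - \frac{3}{2} - \frac{5}{2} = -4$)
$l \left(-340\right) = \left(-4\right) \left(-340\right) = 1360$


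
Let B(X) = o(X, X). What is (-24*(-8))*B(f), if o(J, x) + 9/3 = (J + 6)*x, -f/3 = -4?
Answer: 40896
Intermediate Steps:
f = 12 (f = -3*(-4) = 12)
o(J, x) = -3 + x*(6 + J) (o(J, x) = -3 + (J + 6)*x = -3 + (6 + J)*x = -3 + x*(6 + J))
B(X) = -3 + X**2 + 6*X (B(X) = -3 + 6*X + X*X = -3 + 6*X + X**2 = -3 + X**2 + 6*X)
(-24*(-8))*B(f) = (-24*(-8))*(-3 + 12**2 + 6*12) = 192*(-3 + 144 + 72) = 192*213 = 40896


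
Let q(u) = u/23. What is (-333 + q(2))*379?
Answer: -2902003/23 ≈ -1.2617e+5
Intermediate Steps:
q(u) = u/23 (q(u) = u*(1/23) = u/23)
(-333 + q(2))*379 = (-333 + (1/23)*2)*379 = (-333 + 2/23)*379 = -7657/23*379 = -2902003/23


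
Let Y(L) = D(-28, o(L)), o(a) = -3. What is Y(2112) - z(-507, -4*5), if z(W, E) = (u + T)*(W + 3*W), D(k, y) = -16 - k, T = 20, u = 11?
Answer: 62880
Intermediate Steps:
Y(L) = 12 (Y(L) = -16 - 1*(-28) = -16 + 28 = 12)
z(W, E) = 124*W (z(W, E) = (11 + 20)*(W + 3*W) = 31*(4*W) = 124*W)
Y(2112) - z(-507, -4*5) = 12 - 124*(-507) = 12 - 1*(-62868) = 12 + 62868 = 62880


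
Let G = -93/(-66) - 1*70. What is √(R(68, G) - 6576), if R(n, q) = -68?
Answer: 2*I*√1661 ≈ 81.511*I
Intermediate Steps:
G = -1509/22 (G = -93*(-1/66) - 70 = 31/22 - 70 = -1509/22 ≈ -68.591)
√(R(68, G) - 6576) = √(-68 - 6576) = √(-6644) = 2*I*√1661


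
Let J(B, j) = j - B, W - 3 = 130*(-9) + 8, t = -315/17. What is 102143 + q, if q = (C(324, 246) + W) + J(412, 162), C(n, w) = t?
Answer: 1712163/17 ≈ 1.0072e+5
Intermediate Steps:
t = -315/17 (t = -315*1/17 = -315/17 ≈ -18.529)
W = -1159 (W = 3 + (130*(-9) + 8) = 3 + (-1170 + 8) = 3 - 1162 = -1159)
C(n, w) = -315/17
q = -24268/17 (q = (-315/17 - 1159) + (162 - 1*412) = -20018/17 + (162 - 412) = -20018/17 - 250 = -24268/17 ≈ -1427.5)
102143 + q = 102143 - 24268/17 = 1712163/17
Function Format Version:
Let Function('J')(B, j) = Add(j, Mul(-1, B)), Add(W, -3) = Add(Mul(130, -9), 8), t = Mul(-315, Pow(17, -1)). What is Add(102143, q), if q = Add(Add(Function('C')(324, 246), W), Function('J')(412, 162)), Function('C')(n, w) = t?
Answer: Rational(1712163, 17) ≈ 1.0072e+5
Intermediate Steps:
t = Rational(-315, 17) (t = Mul(-315, Rational(1, 17)) = Rational(-315, 17) ≈ -18.529)
W = -1159 (W = Add(3, Add(Mul(130, -9), 8)) = Add(3, Add(-1170, 8)) = Add(3, -1162) = -1159)
Function('C')(n, w) = Rational(-315, 17)
q = Rational(-24268, 17) (q = Add(Add(Rational(-315, 17), -1159), Add(162, Mul(-1, 412))) = Add(Rational(-20018, 17), Add(162, -412)) = Add(Rational(-20018, 17), -250) = Rational(-24268, 17) ≈ -1427.5)
Add(102143, q) = Add(102143, Rational(-24268, 17)) = Rational(1712163, 17)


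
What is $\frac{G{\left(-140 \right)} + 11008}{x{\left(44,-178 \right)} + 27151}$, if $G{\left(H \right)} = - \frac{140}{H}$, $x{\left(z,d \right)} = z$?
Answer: $\frac{11009}{27195} \approx 0.40482$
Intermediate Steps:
$\frac{G{\left(-140 \right)} + 11008}{x{\left(44,-178 \right)} + 27151} = \frac{- \frac{140}{-140} + 11008}{44 + 27151} = \frac{\left(-140\right) \left(- \frac{1}{140}\right) + 11008}{27195} = \left(1 + 11008\right) \frac{1}{27195} = 11009 \cdot \frac{1}{27195} = \frac{11009}{27195}$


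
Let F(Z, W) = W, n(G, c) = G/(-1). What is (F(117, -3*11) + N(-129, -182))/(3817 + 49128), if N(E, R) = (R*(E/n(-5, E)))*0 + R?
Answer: -43/10589 ≈ -0.0040608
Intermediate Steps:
n(G, c) = -G (n(G, c) = G*(-1) = -G)
N(E, R) = R (N(E, R) = (R*(E/((-1*(-5)))))*0 + R = (R*(E/5))*0 + R = (E*R/5)*0 + R = 0 + R = R)
(F(117, -3*11) + N(-129, -182))/(3817 + 49128) = (-3*11 - 182)/(3817 + 49128) = (-33 - 182)/52945 = -215*1/52945 = -43/10589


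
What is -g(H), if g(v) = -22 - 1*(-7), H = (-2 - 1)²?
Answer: 15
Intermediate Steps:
H = 9 (H = (-3)² = 9)
g(v) = -15 (g(v) = -22 + 7 = -15)
-g(H) = -1*(-15) = 15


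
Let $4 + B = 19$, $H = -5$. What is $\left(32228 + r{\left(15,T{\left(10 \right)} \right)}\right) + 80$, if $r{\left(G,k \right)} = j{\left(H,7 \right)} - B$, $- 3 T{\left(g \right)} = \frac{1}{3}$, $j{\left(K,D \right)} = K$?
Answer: $32288$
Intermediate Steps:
$B = 15$ ($B = -4 + 19 = 15$)
$T{\left(g \right)} = - \frac{1}{9}$ ($T{\left(g \right)} = - \frac{1}{3 \cdot 3} = \left(- \frac{1}{3}\right) \frac{1}{3} = - \frac{1}{9}$)
$r{\left(G,k \right)} = -20$ ($r{\left(G,k \right)} = -5 - 15 = -20$)
$\left(32228 + r{\left(15,T{\left(10 \right)} \right)}\right) + 80 = \left(32228 - 20\right) + 80 = 32208 + 80 = 32288$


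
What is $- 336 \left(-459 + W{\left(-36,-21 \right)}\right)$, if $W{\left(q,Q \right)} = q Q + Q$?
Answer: $-92736$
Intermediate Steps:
$W{\left(q,Q \right)} = Q + Q q$ ($W{\left(q,Q \right)} = Q q + Q = Q + Q q$)
$- 336 \left(-459 + W{\left(-36,-21 \right)}\right) = - 336 \left(-459 - 21 \left(1 - 36\right)\right) = - 336 \left(-459 - -735\right) = - 336 \left(-459 + 735\right) = \left(-336\right) 276 = -92736$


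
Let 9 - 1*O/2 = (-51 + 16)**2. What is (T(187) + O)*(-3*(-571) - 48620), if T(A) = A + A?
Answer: 96534606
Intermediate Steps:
T(A) = 2*A
O = -2432 (O = 18 - 2*(-51 + 16)**2 = 18 - 2*(-35)**2 = 18 - 2*1225 = 18 - 2450 = -2432)
(T(187) + O)*(-3*(-571) - 48620) = (2*187 - 2432)*(-3*(-571) - 48620) = (374 - 2432)*(1713 - 48620) = -2058*(-46907) = 96534606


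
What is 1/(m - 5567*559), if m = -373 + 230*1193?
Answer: -1/2837936 ≈ -3.5237e-7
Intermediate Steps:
m = 274017 (m = -373 + 274390 = 274017)
1/(m - 5567*559) = 1/(274017 - 5567*559) = 1/(274017 - 3111953) = 1/(-2837936) = -1/2837936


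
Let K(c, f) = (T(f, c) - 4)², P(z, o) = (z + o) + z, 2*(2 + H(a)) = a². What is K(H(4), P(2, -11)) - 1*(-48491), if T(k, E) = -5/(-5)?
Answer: 48500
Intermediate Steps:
H(a) = -2 + a²/2
T(k, E) = 1 (T(k, E) = -5*(-⅕) = 1)
P(z, o) = o + 2*z (P(z, o) = (o + z) + z = o + 2*z)
K(c, f) = 9 (K(c, f) = (1 - 4)² = (-3)² = 9)
K(H(4), P(2, -11)) - 1*(-48491) = 9 - 1*(-48491) = 9 + 48491 = 48500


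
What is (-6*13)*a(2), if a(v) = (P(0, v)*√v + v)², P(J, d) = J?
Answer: -312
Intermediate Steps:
a(v) = v² (a(v) = (0*√v + v)² = (0 + v)² = v²)
(-6*13)*a(2) = -6*13*2² = -78*4 = -312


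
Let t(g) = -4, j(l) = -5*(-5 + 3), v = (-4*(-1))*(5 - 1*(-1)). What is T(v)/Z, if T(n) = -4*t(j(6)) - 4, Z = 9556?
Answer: 3/2389 ≈ 0.0012558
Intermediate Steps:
v = 24 (v = 4*(5 + 1) = 4*6 = 24)
j(l) = 10 (j(l) = -5*(-2) = 10)
T(n) = 12 (T(n) = -4*(-4) - 4 = 16 - 4 = 12)
T(v)/Z = 12/9556 = 12*(1/9556) = 3/2389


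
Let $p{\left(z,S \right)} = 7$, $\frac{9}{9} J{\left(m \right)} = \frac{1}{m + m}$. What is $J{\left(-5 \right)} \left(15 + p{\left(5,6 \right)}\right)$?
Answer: $- \frac{11}{5} \approx -2.2$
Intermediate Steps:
$J{\left(m \right)} = \frac{1}{2 m}$ ($J{\left(m \right)} = \frac{1}{m + m} = \frac{1}{2 m}$)
$J{\left(-5 \right)} \left(15 + p{\left(5,6 \right)}\right) = \frac{1}{2 \left(-5\right)} \left(15 + 7\right) = \frac{1}{2} \left(- \frac{1}{5}\right) 22 = \left(- \frac{1}{10}\right) 22 = - \frac{11}{5}$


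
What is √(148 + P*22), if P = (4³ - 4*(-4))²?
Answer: 2*√35237 ≈ 375.43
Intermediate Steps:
P = 6400 (P = (64 + 16)² = 80² = 6400)
√(148 + P*22) = √(148 + 6400*22) = √(148 + 140800) = √140948 = 2*√35237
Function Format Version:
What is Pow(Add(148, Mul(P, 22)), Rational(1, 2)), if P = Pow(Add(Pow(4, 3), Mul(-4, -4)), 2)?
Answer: Mul(2, Pow(35237, Rational(1, 2))) ≈ 375.43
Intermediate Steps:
P = 6400 (P = Pow(Add(64, 16), 2) = Pow(80, 2) = 6400)
Pow(Add(148, Mul(P, 22)), Rational(1, 2)) = Pow(Add(148, Mul(6400, 22)), Rational(1, 2)) = Pow(Add(148, 140800), Rational(1, 2)) = Pow(140948, Rational(1, 2)) = Mul(2, Pow(35237, Rational(1, 2)))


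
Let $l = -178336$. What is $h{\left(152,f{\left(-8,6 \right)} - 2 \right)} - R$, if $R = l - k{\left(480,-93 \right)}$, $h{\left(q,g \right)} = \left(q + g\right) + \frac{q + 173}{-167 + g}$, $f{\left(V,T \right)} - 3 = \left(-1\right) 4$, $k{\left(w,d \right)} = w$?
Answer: $\frac{6084745}{34} \approx 1.7896 \cdot 10^{5}$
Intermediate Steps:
$f{\left(V,T \right)} = -1$ ($f{\left(V,T \right)} = 3 - 4 = -1$)
$h{\left(q,g \right)} = g + q + \frac{173 + q}{-167 + g}$ ($h{\left(q,g \right)} = \left(g + q\right) + \frac{173 + q}{-167 + g} = g + q + \frac{173 + q}{-167 + g}$)
$R = -178816$ ($R = -178336 - 480 = -178816$)
$h{\left(152,f{\left(-8,6 \right)} - 2 \right)} - R = \frac{173 + \left(-1 - 2\right)^{2} - 167 \left(-1 - 2\right) - 25232 + \left(-1 - 2\right) 152}{-167 - 3} - -178816 = \frac{173 + \left(-1 - 2\right)^{2} - 167 \left(-1 - 2\right) - 25232 + \left(-1 - 2\right) 152}{-167 - 3} + 178816 = \frac{173 + \left(-3\right)^{2} - -501 - 25232 - 456}{-167 - 3} + 178816 = \frac{173 + 9 + 501 - 25232 - 456}{-170} + 178816 = \left(- \frac{1}{170}\right) \left(-25005\right) + 178816 = \frac{5001}{34} + 178816 = \frac{6084745}{34}$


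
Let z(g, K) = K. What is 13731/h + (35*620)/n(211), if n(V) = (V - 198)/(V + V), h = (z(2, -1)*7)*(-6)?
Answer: 128263101/182 ≈ 7.0474e+5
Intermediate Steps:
h = 42 (h = -1*7*(-6) = -7*(-6) = 42)
n(V) = (-198 + V)/(2*V) (n(V) = (-198 + V)/((2*V)) = (-198 + V)*(1/(2*V)) = (-198 + V)/(2*V))
13731/h + (35*620)/n(211) = 13731/42 + (35*620)/(((½)*(-198 + 211)/211)) = 13731*(1/42) + 21700/(((½)*(1/211)*13)) = 4577/14 + 21700/(13/422) = 4577/14 + 21700*(422/13) = 4577/14 + 9157400/13 = 128263101/182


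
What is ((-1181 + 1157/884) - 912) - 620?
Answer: -184395/68 ≈ -2711.7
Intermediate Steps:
((-1181 + 1157/884) - 912) - 620 = ((-1181 + 1157*(1/884)) - 912) - 620 = ((-1181 + 89/68) - 912) - 620 = (-80219/68 - 912) - 620 = -142235/68 - 620 = -184395/68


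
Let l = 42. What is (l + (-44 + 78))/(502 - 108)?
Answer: 38/197 ≈ 0.19289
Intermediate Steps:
(l + (-44 + 78))/(502 - 108) = (42 + (-44 + 78))/(502 - 108) = (42 + 34)/394 = 76*(1/394) = 38/197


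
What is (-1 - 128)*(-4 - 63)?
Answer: 8643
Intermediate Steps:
(-1 - 128)*(-4 - 63) = -129*(-67) = 8643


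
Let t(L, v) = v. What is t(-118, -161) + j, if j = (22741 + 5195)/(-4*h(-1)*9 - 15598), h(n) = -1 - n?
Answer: -1269607/7799 ≈ -162.79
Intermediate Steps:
j = -13968/7799 (j = (22741 + 5195)/(-4*(-1 - 1*(-1))*9 - 15598) = 27936/(-4*(-1 + 1)*9 - 15598) = 27936/(-4*0*9 - 15598) = 27936/(0*9 - 15598) = 27936/(0 - 15598) = 27936/(-15598) = 27936*(-1/15598) = -13968/7799 ≈ -1.7910)
t(-118, -161) + j = -161 - 13968/7799 = -1269607/7799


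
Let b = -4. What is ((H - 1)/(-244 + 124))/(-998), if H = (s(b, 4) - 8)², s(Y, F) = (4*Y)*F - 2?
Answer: 365/7984 ≈ 0.045716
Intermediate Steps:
s(Y, F) = -2 + 4*F*Y (s(Y, F) = 4*F*Y - 2 = -2 + 4*F*Y)
H = 5476 (H = ((-2 + 4*4*(-4)) - 8)² = ((-2 - 64) - 8)² = (-66 - 8)² = (-74)² = 5476)
((H - 1)/(-244 + 124))/(-998) = ((5476 - 1)/(-244 + 124))/(-998) = (5475/(-120))*(-1/998) = (5475*(-1/120))*(-1/998) = -365/8*(-1/998) = 365/7984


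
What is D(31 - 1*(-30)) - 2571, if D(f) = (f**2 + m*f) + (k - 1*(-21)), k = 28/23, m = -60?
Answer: -57219/23 ≈ -2487.8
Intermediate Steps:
k = 28/23 (k = 28*(1/23) = 28/23 ≈ 1.2174)
D(f) = 511/23 + f**2 - 60*f (D(f) = (f**2 - 60*f) + (28/23 - 1*(-21)) = (f**2 - 60*f) + (28/23 + 21) = (f**2 - 60*f) + 511/23 = 511/23 + f**2 - 60*f)
D(31 - 1*(-30)) - 2571 = (511/23 + (31 - 1*(-30))**2 - 60*(31 - 1*(-30))) - 2571 = (511/23 + (31 + 30)**2 - 60*(31 + 30)) - 2571 = (511/23 + 61**2 - 60*61) - 2571 = (511/23 + 3721 - 3660) - 2571 = 1914/23 - 2571 = -57219/23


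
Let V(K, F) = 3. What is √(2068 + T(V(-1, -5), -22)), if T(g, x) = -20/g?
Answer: 2*√4638/3 ≈ 45.402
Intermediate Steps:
√(2068 + T(V(-1, -5), -22)) = √(2068 - 20/3) = √(6184/3) = 2*√4638/3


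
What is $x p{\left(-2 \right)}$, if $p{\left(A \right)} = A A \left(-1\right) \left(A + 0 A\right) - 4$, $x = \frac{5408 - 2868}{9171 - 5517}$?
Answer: $\frac{5080}{1827} \approx 2.7805$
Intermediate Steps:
$x = \frac{1270}{1827}$ ($x = \frac{2540}{9171 - 5517} = \frac{2540}{3654} = 2540 \cdot \frac{1}{3654} = \frac{1270}{1827} \approx 0.69513$)
$p{\left(A \right)} = -4 - A^{3}$ ($p{\left(A \right)} = A^{2} \left(-1\right) \left(A + 0\right) - 4 = - A^{2} A - 4 = - A^{3} - 4 = -4 - A^{3}$)
$x p{\left(-2 \right)} = \frac{1270 \left(-4 - \left(-2\right)^{3}\right)}{1827} = \frac{1270 \left(-4 - -8\right)}{1827} = \frac{1270 \left(-4 + 8\right)}{1827} = \frac{1270}{1827} \cdot 4 = \frac{5080}{1827}$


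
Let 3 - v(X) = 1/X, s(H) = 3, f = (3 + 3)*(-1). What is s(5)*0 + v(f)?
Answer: 19/6 ≈ 3.1667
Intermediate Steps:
f = -6 (f = 6*(-1) = -6)
v(X) = 3 - 1/X
s(5)*0 + v(f) = 3*0 + (3 - 1/(-6)) = 0 + (3 - 1*(-⅙)) = 0 + (3 + ⅙) = 0 + 19/6 = 19/6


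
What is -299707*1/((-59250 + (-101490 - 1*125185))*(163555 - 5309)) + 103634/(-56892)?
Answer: -53284743634387/29251854201075 ≈ -1.8216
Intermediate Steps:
-299707*1/((-59250 + (-101490 - 1*125185))*(163555 - 5309)) + 103634/(-56892) = -299707*1/(158246*(-59250 + (-101490 - 125185))) + 103634*(-1/56892) = -299707*1/(158246*(-59250 - 226675)) - 51817/28446 = -299707/((-285925*158246)) - 51817/28446 = -299707/(-45246487550) - 51817/28446 = -299707*(-1/45246487550) - 51817/28446 = 299707/45246487550 - 51817/28446 = -53284743634387/29251854201075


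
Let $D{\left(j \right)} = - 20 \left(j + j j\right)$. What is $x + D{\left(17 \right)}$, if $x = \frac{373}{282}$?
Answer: $- \frac{1725467}{282} \approx -6118.7$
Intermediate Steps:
$D{\left(j \right)} = - 20 j - 20 j^{2}$ ($D{\left(j \right)} = - 20 \left(j + j^{2}\right) = - 20 j - 20 j^{2}$)
$x = \frac{373}{282}$ ($x = 373 \cdot \frac{1}{282} = \frac{373}{282} \approx 1.3227$)
$x + D{\left(17 \right)} = \frac{373}{282} - 340 \left(1 + 17\right) = \frac{373}{282} - 340 \cdot 18 = \frac{373}{282} - 6120 = - \frac{1725467}{282}$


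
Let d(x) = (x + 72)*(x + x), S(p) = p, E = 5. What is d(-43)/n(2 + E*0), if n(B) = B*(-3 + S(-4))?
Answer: 1247/7 ≈ 178.14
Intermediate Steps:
d(x) = 2*x*(72 + x) (d(x) = (72 + x)*(2*x) = 2*x*(72 + x))
n(B) = -7*B (n(B) = B*(-3 - 4) = B*(-7) = -7*B)
d(-43)/n(2 + E*0) = (2*(-43)*(72 - 43))/((-7*(2 + 5*0))) = (2*(-43)*29)/((-7*(2 + 0))) = -2494/((-7*2)) = -2494/(-14) = -2494*(-1/14) = 1247/7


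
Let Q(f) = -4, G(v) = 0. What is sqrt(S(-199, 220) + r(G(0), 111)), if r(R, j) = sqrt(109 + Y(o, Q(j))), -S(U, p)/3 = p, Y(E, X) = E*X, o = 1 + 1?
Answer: sqrt(-660 + sqrt(101)) ≈ 25.494*I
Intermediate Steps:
o = 2
S(U, p) = -3*p
r(R, j) = sqrt(101) (r(R, j) = sqrt(109 + 2*(-4)) = sqrt(109 - 8) = sqrt(101))
sqrt(S(-199, 220) + r(G(0), 111)) = sqrt(-3*220 + sqrt(101)) = sqrt(-660 + sqrt(101))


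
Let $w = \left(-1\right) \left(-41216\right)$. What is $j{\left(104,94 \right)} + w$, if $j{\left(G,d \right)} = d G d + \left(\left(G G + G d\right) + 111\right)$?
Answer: $980863$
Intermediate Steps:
$w = 41216$
$j{\left(G,d \right)} = 111 + G^{2} + G d + G d^{2}$ ($j{\left(G,d \right)} = G d d + \left(\left(G^{2} + G d\right) + 111\right) = G d^{2} + \left(111 + G^{2} + G d\right) = 111 + G^{2} + G d + G d^{2}$)
$j{\left(104,94 \right)} + w = \left(111 + 104^{2} + 104 \cdot 94 + 104 \cdot 94^{2}\right) + 41216 = \left(111 + 10816 + 9776 + 104 \cdot 8836\right) + 41216 = \left(111 + 10816 + 9776 + 918944\right) + 41216 = 939647 + 41216 = 980863$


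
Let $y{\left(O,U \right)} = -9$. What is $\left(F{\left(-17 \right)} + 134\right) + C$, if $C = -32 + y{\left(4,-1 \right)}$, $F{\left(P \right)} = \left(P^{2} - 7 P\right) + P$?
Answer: $484$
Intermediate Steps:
$F{\left(P \right)} = P^{2} - 6 P$
$C = -41$ ($C = -32 - 9 = -41$)
$\left(F{\left(-17 \right)} + 134\right) + C = \left(- 17 \left(-6 - 17\right) + 134\right) - 41 = \left(\left(-17\right) \left(-23\right) + 134\right) - 41 = \left(391 + 134\right) - 41 = 525 - 41 = 484$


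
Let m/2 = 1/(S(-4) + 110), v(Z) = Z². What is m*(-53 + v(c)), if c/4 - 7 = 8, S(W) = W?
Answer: 3547/53 ≈ 66.925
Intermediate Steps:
c = 60 (c = 28 + 4*8 = 28 + 32 = 60)
m = 1/53 (m = 2/(-4 + 110) = 2/106 = 2*(1/106) = 1/53 ≈ 0.018868)
m*(-53 + v(c)) = (-53 + 60²)/53 = (-53 + 3600)/53 = (1/53)*3547 = 3547/53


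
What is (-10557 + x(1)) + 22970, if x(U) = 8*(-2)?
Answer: 12397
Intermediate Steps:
x(U) = -16
(-10557 + x(1)) + 22970 = (-10557 - 16) + 22970 = -10573 + 22970 = 12397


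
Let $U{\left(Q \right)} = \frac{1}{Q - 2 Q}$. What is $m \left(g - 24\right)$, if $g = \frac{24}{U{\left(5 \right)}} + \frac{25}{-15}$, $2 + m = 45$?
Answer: $- \frac{18791}{3} \approx -6263.7$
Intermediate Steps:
$m = 43$ ($m = -2 + 45 = 43$)
$U{\left(Q \right)} = - \frac{1}{Q}$ ($U{\left(Q \right)} = \frac{1}{\left(-1\right) Q} = - \frac{1}{Q}$)
$g = - \frac{365}{3}$ ($g = \frac{24}{\left(-1\right) \frac{1}{5}} + \frac{25}{-15} = \frac{24}{\left(-1\right) \frac{1}{5}} + 25 \left(- \frac{1}{15}\right) = \frac{24}{- \frac{1}{5}} - \frac{5}{3} = 24 \left(-5\right) - \frac{5}{3} = -120 - \frac{5}{3} = - \frac{365}{3} \approx -121.67$)
$m \left(g - 24\right) = 43 \left(- \frac{365}{3} - 24\right) = 43 \left(- \frac{437}{3}\right) = - \frac{18791}{3}$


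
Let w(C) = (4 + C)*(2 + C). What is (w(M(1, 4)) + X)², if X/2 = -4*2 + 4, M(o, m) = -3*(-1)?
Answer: 729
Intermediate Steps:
M(o, m) = 3
w(C) = (2 + C)*(4 + C)
X = -8 (X = 2*(-4*2 + 4) = 2*(-8 + 4) = 2*(-4) = -8)
(w(M(1, 4)) + X)² = ((8 + 3² + 6*3) - 8)² = ((8 + 9 + 18) - 8)² = (35 - 8)² = 27² = 729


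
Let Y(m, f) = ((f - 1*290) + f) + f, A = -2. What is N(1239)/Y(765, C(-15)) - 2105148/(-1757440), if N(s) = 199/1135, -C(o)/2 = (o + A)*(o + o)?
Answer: 200098731311/167055656000 ≈ 1.1978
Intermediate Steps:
C(o) = -4*o*(-2 + o) (C(o) = -2*(o - 2)*(o + o) = -2*(-2 + o)*2*o = -4*o*(-2 + o))
N(s) = 199/1135 (N(s) = 199*(1/1135) = 199/1135)
Y(m, f) = -290 + 3*f (Y(m, f) = ((f - 290) + f) + f = ((-290 + f) + f) + f = (-290 + 2*f) + f = -290 + 3*f)
N(1239)/Y(765, C(-15)) - 2105148/(-1757440) = 199/(1135*(-290 + 3*(4*(-15)*(2 - 1*(-15))))) - 2105148/(-1757440) = 199/(1135*(-290 + 3*(4*(-15)*(2 + 15)))) - 2105148*(-1/1757440) = 199/(1135*(-290 + 3*(4*(-15)*17))) + 526287/439360 = 199/(1135*(-290 + 3*(-1020))) + 526287/439360 = 199/(1135*(-290 - 3060)) + 526287/439360 = (199/1135)/(-3350) + 526287/439360 = (199/1135)*(-1/3350) + 526287/439360 = -199/3802250 + 526287/439360 = 200098731311/167055656000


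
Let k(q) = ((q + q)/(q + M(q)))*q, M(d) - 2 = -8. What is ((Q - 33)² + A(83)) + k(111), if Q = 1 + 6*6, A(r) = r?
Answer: 11679/35 ≈ 333.69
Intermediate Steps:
M(d) = -6 (M(d) = 2 - 8 = -6)
Q = 37 (Q = 1 + 36 = 37)
k(q) = 2*q²/(-6 + q) (k(q) = ((q + q)/(q - 6))*q = ((2*q)/(-6 + q))*q = (2*q/(-6 + q))*q = 2*q²/(-6 + q))
((Q - 33)² + A(83)) + k(111) = ((37 - 33)² + 83) + 2*111²/(-6 + 111) = (4² + 83) + 2*12321/105 = (16 + 83) + 2*12321*(1/105) = 99 + 8214/35 = 11679/35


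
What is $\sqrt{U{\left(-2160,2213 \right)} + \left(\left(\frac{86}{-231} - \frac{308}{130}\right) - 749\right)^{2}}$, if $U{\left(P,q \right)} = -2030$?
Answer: $\frac{\sqrt{126947712228451}}{15015} \approx 750.39$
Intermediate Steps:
$\sqrt{U{\left(-2160,2213 \right)} + \left(\left(\frac{86}{-231} - \frac{308}{130}\right) - 749\right)^{2}} = \sqrt{-2030 + \left(\left(\frac{86}{-231} - \frac{308}{130}\right) - 749\right)^{2}} = \sqrt{-2030 + \left(\left(86 \left(- \frac{1}{231}\right) - \frac{154}{65}\right) - 749\right)^{2}} = \sqrt{-2030 + \left(\left(- \frac{86}{231} - \frac{154}{65}\right) - 749\right)^{2}} = \sqrt{-2030 + \left(- \frac{41164}{15015} - 749\right)^{2}} = \sqrt{-2030 + \left(- \frac{11287399}{15015}\right)^{2}} = \sqrt{-2030 + \frac{127405376185201}{225450225}} = \sqrt{\frac{126947712228451}{225450225}} = \frac{\sqrt{126947712228451}}{15015}$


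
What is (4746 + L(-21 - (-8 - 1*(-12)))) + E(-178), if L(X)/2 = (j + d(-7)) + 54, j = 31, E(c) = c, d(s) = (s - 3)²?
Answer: 4938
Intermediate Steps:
d(s) = (-3 + s)²
L(X) = 370 (L(X) = 2*((31 + (-3 - 7)²) + 54) = 2*((31 + (-10)²) + 54) = 2*((31 + 100) + 54) = 2*(131 + 54) = 2*185 = 370)
(4746 + L(-21 - (-8 - 1*(-12)))) + E(-178) = (4746 + 370) - 178 = 5116 - 178 = 4938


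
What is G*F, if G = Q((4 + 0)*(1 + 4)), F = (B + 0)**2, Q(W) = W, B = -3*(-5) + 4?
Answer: 7220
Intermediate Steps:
B = 19 (B = 15 + 4 = 19)
F = 361 (F = (19 + 0)**2 = 19**2 = 361)
G = 20 (G = (4 + 0)*(1 + 4) = 4*5 = 20)
G*F = 20*361 = 7220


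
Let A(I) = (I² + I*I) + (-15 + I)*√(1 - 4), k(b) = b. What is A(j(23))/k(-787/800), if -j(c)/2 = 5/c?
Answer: -160000/416323 + 284000*I*√3/18101 ≈ -0.38432 + 27.175*I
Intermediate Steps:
j(c) = -10/c
A(I) = 2*I² + I*√3*(-15 + I) (A(I) = (I² + I²) + (-15 + I)*√(-3) = 2*I² + (-15 + I)*(I*√3) = 2*I² + I*√3*(-15 + I))
A(j(23))/k(-787/800) = (2*(-10/23)² - 15*I*√3 + I*(-10/23)*√3)/((-787/800)) = (2*(-10*1/23)² - 15*I*√3 + I*(-10*1/23)*√3)/((-787*1/800)) = (2*(-10/23)² - 15*I*√3 + I*(-10/23)*√3)/(-787/800) = (2*(100/529) - 15*I*√3 - 10*I*√3/23)*(-800/787) = (200/529 - 15*I*√3 - 10*I*√3/23)*(-800/787) = (200/529 - 355*I*√3/23)*(-800/787) = -160000/416323 + 284000*I*√3/18101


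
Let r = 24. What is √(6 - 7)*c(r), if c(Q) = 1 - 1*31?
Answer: -30*I ≈ -30.0*I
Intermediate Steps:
c(Q) = -30 (c(Q) = 1 - 31 = -30)
√(6 - 7)*c(r) = √(6 - 7)*(-30) = √(-1)*(-30) = I*(-30) = -30*I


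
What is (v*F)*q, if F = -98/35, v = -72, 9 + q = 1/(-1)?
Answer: -2016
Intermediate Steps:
q = -10 (q = -9 + 1/(-1) = -9 - 1 = -10)
F = -14/5 (F = -98*1/35 = -14/5 ≈ -2.8000)
(v*F)*q = -72*(-14/5)*(-10) = (1008/5)*(-10) = -2016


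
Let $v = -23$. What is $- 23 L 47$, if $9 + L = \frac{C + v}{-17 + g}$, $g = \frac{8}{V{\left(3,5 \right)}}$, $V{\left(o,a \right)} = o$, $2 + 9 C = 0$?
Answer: $\frac{1029112}{129} \approx 7977.6$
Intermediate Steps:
$C = - \frac{2}{9}$ ($C = - \frac{2}{9} + \frac{1}{9} \cdot 0 = - \frac{2}{9} + 0 = - \frac{2}{9} \approx -0.22222$)
$g = \frac{8}{3} \approx 2.6667$
$L = - \frac{952}{129}$ ($L = -9 + \frac{- \frac{2}{9} - 23}{-17 + \frac{8}{3}} = -9 - \frac{209}{9 \left(- \frac{43}{3}\right)} = -9 - - \frac{209}{129} = -9 + \frac{209}{129} = - \frac{952}{129} \approx -7.3798$)
$- 23 L 47 = \left(-23\right) \left(- \frac{952}{129}\right) 47 = \frac{21896}{129} \cdot 47 = \frac{1029112}{129}$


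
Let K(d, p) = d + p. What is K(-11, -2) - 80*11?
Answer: -893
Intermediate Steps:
K(-11, -2) - 80*11 = (-11 - 2) - 80*11 = -13 - 880 = -893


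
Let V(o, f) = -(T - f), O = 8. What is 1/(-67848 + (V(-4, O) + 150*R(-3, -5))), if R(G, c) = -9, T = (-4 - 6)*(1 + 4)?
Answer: -1/69140 ≈ -1.4463e-5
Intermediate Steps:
T = -50 (T = -10*5 = -50)
V(o, f) = 50 + f (V(o, f) = -(-50 - f) = 50 + f)
1/(-67848 + (V(-4, O) + 150*R(-3, -5))) = 1/(-67848 + ((50 + 8) + 150*(-9))) = 1/(-67848 + (58 - 1350)) = 1/(-67848 - 1292) = 1/(-69140) = -1/69140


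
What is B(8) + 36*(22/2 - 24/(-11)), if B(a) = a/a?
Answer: 5231/11 ≈ 475.55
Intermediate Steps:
B(a) = 1
B(8) + 36*(22/2 - 24/(-11)) = 1 + 36*(22/2 - 24/(-11)) = 1 + 36*(22*(½) - 24*(-1/11)) = 1 + 36*(11 + 24/11) = 1 + 36*(145/11) = 1 + 5220/11 = 5231/11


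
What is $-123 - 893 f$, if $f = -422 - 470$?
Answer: $796433$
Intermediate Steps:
$f = -892$
$-123 - 893 f = -123 - -796556 = -123 + 796556 = 796433$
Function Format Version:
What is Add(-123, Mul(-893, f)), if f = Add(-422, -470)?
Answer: 796433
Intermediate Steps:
f = -892
Add(-123, Mul(-893, f)) = Add(-123, Mul(-893, -892)) = Add(-123, 796556) = 796433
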